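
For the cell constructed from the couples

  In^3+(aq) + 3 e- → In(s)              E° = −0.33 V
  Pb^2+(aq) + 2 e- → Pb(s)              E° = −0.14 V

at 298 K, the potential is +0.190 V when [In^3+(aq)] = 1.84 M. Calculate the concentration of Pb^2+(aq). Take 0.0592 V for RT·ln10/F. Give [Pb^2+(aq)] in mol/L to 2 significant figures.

Pb²⁺/Pb is the cathode (higher E°); E°cell = −0.14 − (−0.33) = +0.19 V with n = 6.
From the Nernst equation, log Q = n(E° − E)/0.0592 = 6·(+0.19 − (+0.190))/0.0592 = 0.000.
Balancing electrons gives 3 Pb^2+(aq) + 2 In(s) → 3 Pb(s) + 2 In^3+(aq); thus Q = [In^3+(aq)]^2 / [Pb^2+(aq)]^3.
Isolating [Pb^2+(aq)] in Q = 10^{0.000} yields log [Pb^2+(aq)] = 0.177, i.e. 1.5 M.

1.5 M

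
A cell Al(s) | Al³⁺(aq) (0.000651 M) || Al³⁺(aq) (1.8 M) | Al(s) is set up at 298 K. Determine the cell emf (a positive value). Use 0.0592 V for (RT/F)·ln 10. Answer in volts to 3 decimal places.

0.068 V

For a concentration cell E°cell = 0, since both electrodes use the same couple.
The compartment with the higher Al³⁺(aq) concentration (1.8 M) acts as the cathode; ions are reduced there and produced at the dilute (0.000651 M) anode.
With n = 3, Ecell = −(0.0592/3)·log([dilute]/[conc]) = −(0.0592/3)·log(0.000651/1.8) = +0.068 V.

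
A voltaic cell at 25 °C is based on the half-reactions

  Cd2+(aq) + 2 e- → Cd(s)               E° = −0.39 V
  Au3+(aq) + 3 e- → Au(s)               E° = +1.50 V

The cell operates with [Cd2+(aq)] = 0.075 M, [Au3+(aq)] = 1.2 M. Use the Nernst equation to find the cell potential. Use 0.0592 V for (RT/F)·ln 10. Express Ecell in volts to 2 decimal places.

Au³⁺/Au is reduced (cathode, E° = +1.50 V) and Cd²⁺/Cd is oxidized (anode).
E°cell = E°cat − E°an = +1.50 − (−0.39) = +1.89 V; n = 6.
The balanced reaction is 2 Au3+(aq) + 3 Cd(s) → 2 Au(s) + 3 Cd2+(aq), so Q = [Cd2+(aq)]^3 / [Au3+(aq)]^2 = 0.000293 and log Q = −3.533.
By the Nernst equation, E = +1.89 − (0.0592/6)·(−3.533) = +1.92 V.

+1.92 V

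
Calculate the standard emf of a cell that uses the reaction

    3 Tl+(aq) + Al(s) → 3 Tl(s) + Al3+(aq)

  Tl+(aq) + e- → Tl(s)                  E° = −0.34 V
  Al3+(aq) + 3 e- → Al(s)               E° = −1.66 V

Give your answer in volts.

In the reaction as written, Tl+(aq) is reduced (cathode) and Al3+(aq) is produced by oxidation at the anode.
E°cell = E°(cathode) − E°(anode) = −0.34 − (−1.66) = +1.32 V.
The positive value indicates the reaction is spontaneous as written.

+1.32 V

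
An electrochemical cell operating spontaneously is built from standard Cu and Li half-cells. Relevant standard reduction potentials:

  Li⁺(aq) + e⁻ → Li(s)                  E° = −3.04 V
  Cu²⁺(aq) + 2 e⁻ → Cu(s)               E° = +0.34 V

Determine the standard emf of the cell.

Of the two couples in this cell, the one with the more positive reduction potential is reduced at the cathode: here that is Cu²⁺/Cu (+0.34 V); Li⁺/Li (−3.04 V) is the anode.
E°cell = E°(cathode) − E°(anode) = +0.34 − (−3.04) = +3.38 V.

+3.38 V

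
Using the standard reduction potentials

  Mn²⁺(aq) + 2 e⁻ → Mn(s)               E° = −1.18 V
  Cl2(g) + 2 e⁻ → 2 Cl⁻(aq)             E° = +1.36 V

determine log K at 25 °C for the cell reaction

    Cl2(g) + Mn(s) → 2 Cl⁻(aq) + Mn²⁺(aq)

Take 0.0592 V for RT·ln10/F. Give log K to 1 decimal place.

The Cl₂/Cl⁻ couple is reduced (cathode); E°cell = +1.36 − (−1.18) = +2.54 V with n = 2.
At equilibrium E = 0, so log K = nE°cell / 0.0592 = (2)(+2.54) / 0.0592 = 85.8.

log K = 85.8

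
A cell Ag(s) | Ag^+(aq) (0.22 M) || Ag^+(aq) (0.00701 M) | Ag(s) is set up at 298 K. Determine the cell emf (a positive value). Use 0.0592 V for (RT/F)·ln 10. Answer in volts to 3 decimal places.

For a concentration cell E°cell = 0, since both electrodes use the same couple.
The compartment with the higher Ag^+(aq) concentration (0.22 M) acts as the cathode; ions are reduced there and produced at the dilute (0.00701 M) anode.
With n = 1, Ecell = −(0.0592/1)·log([dilute]/[conc]) = −(0.0592/1)·log(0.00701/0.22) = +0.089 V.

0.089 V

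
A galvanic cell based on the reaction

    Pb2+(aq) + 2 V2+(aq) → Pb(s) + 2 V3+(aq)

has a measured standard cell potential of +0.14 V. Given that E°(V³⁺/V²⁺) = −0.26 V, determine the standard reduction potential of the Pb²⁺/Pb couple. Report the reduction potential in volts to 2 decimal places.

−0.12 V

In the reaction as written the Pb²⁺/Pb couple is reduced (cathode) and V³⁺/V²⁺ is oxidized (anode), so E°cell = E°(Pb²⁺/Pb) − E°(V³⁺/V²⁺).
E°(Pb²⁺/Pb) = E°cell + E°(anode) = +0.14 + (−0.26) = −0.12 V.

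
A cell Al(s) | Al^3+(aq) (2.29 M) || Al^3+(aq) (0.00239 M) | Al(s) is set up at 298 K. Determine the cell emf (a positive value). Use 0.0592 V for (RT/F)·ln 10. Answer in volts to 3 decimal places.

0.059 V

For a concentration cell E°cell = 0, since both electrodes use the same couple.
The compartment with the higher Al^3+(aq) concentration (2.29 M) acts as the cathode; ions are reduced there and produced at the dilute (0.00239 M) anode.
With n = 3, Ecell = −(0.0592/3)·log([dilute]/[conc]) = −(0.0592/3)·log(0.00239/2.29) = +0.059 V.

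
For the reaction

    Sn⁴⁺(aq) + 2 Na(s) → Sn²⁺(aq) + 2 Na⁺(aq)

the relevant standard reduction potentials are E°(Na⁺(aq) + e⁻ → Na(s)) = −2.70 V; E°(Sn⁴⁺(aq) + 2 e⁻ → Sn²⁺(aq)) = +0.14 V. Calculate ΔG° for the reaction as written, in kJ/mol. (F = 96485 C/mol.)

−548 kJ/mol

In the reaction as written Sn⁴⁺(aq) is reduced, so the Sn⁴⁺/Sn²⁺ couple is the cathode and Na⁺/Na is the anode.
E°cell = +0.14 − (−2.70) = +2.84 V; balancing electrons gives n = 2.
ΔG° = −nFE°cell = −(2)(96485)(+2.84) J/mol = −548 kJ/mol.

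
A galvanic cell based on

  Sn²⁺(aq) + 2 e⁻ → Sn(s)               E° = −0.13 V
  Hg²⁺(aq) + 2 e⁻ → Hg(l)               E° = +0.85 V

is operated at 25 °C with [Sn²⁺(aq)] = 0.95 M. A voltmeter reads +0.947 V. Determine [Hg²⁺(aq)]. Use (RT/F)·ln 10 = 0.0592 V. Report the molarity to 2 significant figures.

0.073 M

With Hg²⁺/Hg at the cathode and Sn²⁺/Sn at the anode, E°cell = +0.85 − (−0.13) = +0.98 V (n = 2).
From the Nernst equation, log Q = n(E° − E)/0.0592 = 2·(+0.98 − (+0.947))/0.0592 = 1.115.
The balanced reaction is Hg²⁺(aq) + Sn(s) → Hg(l) + Sn²⁺(aq), so Q = [Sn²⁺(aq)] / [Hg²⁺(aq)].
Isolating [Hg²⁺(aq)] in Q = 10^{1.115} yields log [Hg²⁺(aq)] = −1.137, i.e. 0.073 M.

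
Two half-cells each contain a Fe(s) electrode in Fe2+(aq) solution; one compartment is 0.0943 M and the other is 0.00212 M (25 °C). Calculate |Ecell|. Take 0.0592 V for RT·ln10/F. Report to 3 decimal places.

0.049 V

For a concentration cell E°cell = 0, since both electrodes use the same couple.
The compartment with the higher Fe2+(aq) concentration (0.0943 M) acts as the cathode; ions are reduced there and produced at the dilute (0.00212 M) anode.
With n = 2, Ecell = −(0.0592/2)·log([dilute]/[conc]) = −(0.0592/2)·log(0.00212/0.0943) = +0.049 V.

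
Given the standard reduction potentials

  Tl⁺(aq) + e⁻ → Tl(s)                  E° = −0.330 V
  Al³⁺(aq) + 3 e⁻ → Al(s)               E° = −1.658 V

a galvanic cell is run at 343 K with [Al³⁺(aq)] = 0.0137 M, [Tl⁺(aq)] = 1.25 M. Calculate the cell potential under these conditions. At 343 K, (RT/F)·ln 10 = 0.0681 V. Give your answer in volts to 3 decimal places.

+1.377 V

Since E°(Tl⁺/Tl) > E°(Al³⁺/Al), Tl⁺/Tl serves as the cathode.
The standard potential is −0.330 − (−1.658) = +1.328 V and the balanced reaction transfers n = 3 electrons.
For the overall reaction 3 Tl⁺(aq) + Al(s) → 3 Tl(s) + Al³⁺(aq), Q = [Al³⁺(aq)] / [Tl⁺(aq)]^3 = 0.00701, giving log Q = −2.154.
Applying E = E° − (RT ln10/nF)·log Q gives +1.328 − (0.0681/3)(−2.154) = +1.377 V.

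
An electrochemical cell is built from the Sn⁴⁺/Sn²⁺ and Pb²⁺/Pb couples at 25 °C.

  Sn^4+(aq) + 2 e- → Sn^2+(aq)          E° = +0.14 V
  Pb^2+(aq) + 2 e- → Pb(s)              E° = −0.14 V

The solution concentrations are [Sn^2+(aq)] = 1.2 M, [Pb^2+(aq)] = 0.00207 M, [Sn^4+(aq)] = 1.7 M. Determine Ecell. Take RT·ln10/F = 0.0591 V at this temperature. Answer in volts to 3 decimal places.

+0.364 V

The Sn⁴⁺/Sn²⁺ couple has the more positive E°, so it is the cathode; Pb²⁺/Pb is the anode.
E°cell = +0.14 − (−0.14) = +0.28 V, with n = 2 electrons transferred.
Balancing gives Sn^4+(aq) + Pb(s) → Sn^2+(aq) + Pb^2+(aq); hence Q = ([Sn^2+(aq)]·[Pb^2+(aq)]) / [Sn^4+(aq)] = 0.00146 (log Q = −2.835).
By the Nernst equation, E = +0.28 − (0.0591/2)·(−2.835) = +0.364 V.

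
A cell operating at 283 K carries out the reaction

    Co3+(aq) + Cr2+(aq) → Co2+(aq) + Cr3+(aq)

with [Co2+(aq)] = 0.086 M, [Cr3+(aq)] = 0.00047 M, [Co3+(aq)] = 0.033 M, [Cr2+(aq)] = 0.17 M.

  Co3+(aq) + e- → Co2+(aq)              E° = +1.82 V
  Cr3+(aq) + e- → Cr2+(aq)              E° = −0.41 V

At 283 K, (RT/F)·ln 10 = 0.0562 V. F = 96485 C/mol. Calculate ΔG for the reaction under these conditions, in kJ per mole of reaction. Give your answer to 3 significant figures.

E°cell = +1.82 − (−0.41) = +2.23 V; the balanced reaction transfers n = 1 electron.
The reaction quotient is ([Co2+(aq)]·[Cr3+(aq)]) / ([Co3+(aq)]·[Cr2+(aq)]) = 0.0072; by Nernst, E = +2.23 − (0.0562/1)(−2.142) = +2.3504 V.
ΔG = −nFE = −(1)(96485)(+2.3504) J/mol = −227 kJ/mol.

−227 kJ/mol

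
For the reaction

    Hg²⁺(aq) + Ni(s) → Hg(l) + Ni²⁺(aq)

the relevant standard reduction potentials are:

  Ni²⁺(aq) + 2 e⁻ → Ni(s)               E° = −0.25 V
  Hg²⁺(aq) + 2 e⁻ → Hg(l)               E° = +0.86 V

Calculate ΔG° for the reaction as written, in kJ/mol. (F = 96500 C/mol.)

In the reaction as written Hg²⁺(aq) is reduced, so the Hg²⁺/Hg couple is the cathode and Ni²⁺/Ni is the anode.
E°cell = +0.86 − (−0.25) = +1.11 V; balancing electrons gives n = 2.
ΔG° = −nFE°cell = −(2)(96500)(+1.11) J/mol = −214 kJ/mol.

−214 kJ/mol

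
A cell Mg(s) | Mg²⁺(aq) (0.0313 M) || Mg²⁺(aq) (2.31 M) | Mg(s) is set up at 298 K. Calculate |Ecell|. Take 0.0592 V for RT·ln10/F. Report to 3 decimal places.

0.055 V

For a concentration cell E°cell = 0, since both electrodes use the same couple.
The compartment with the higher Mg²⁺(aq) concentration (2.31 M) acts as the cathode; ions are reduced there and produced at the dilute (0.0313 M) anode.
With n = 2, Ecell = −(0.0592/2)·log([dilute]/[conc]) = −(0.0592/2)·log(0.0313/2.31) = +0.055 V.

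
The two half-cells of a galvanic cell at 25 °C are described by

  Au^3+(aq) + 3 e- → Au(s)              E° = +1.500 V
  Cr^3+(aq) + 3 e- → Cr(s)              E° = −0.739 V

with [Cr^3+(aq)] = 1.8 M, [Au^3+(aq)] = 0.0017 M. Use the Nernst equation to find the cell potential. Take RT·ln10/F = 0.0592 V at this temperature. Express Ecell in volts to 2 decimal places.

The Au³⁺/Au couple has the more positive E°, so it is the cathode; Cr³⁺/Cr is the anode.
The standard potential is +1.500 − (−0.739) = +2.239 V and the balanced reaction transfers n = 3 electrons.
The balanced reaction is Au^3+(aq) + Cr(s) → Au(s) + Cr^3+(aq), so Q = [Cr^3+(aq)] / [Au^3+(aq)] = 1.06×10^3 and log Q = 3.025.
By the Nernst equation, E = +2.239 − (0.0592/3)·(3.025) = +2.18 V.

+2.18 V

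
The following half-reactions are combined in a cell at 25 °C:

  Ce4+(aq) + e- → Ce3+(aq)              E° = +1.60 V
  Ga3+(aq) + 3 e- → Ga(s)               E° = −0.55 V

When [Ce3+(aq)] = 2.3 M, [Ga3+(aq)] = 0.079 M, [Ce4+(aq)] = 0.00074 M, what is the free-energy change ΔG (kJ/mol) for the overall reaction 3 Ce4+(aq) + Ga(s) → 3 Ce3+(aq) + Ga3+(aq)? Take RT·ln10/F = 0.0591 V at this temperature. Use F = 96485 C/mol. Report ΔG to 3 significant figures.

With Ce⁴⁺/Ce³⁺ reduced at the cathode, E°cell = +1.60 − (−0.55) = +2.15 V and n = 3.
Here Q = ([Ce3+(aq)]^3·[Ga3+(aq)]) / [Ce4+(aq)]^3 = 2.37×10^9 (log Q = 9.375), giving E = +2.15 − (0.0591/3)·(9.375) = +1.9653 V.
Then ΔG = −nFE = −3 × 96485 × +1.9653 J/mol = −569 kJ/mol.

−569 kJ/mol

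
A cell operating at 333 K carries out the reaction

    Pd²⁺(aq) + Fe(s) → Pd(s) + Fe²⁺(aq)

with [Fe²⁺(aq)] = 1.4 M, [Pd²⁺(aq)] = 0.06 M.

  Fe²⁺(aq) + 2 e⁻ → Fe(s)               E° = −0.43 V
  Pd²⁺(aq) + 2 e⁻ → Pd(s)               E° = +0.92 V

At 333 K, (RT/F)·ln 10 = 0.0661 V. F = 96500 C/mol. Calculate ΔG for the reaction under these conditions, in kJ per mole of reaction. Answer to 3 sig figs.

The standard cell potential is +0.92 − (−0.43) = +1.35 V, with n = 2 electrons in the balanced equation.
The reaction quotient is [Fe²⁺(aq)] / [Pd²⁺(aq)] = 23.3; by Nernst, E = +1.35 − (0.0661/2)(1.368) = +1.3048 V.
ΔG = −nFE = −(2)(96500)(+1.3048) J/mol = −252 kJ/mol.

−252 kJ/mol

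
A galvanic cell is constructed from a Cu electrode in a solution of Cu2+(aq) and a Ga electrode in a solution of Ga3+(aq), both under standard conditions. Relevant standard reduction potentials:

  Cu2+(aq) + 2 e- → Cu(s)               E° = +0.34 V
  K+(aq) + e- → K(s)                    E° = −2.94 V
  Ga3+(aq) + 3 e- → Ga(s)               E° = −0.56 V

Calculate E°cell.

+0.90 V

Of the two couples in this cell, the one with the more positive reduction potential is reduced at the cathode: here that is Cu²⁺/Cu (+0.34 V); Ga³⁺/Ga (−0.56 V) is the anode.
E°cell = E°(cathode) − E°(anode) = +0.34 − (−0.56) = +0.90 V.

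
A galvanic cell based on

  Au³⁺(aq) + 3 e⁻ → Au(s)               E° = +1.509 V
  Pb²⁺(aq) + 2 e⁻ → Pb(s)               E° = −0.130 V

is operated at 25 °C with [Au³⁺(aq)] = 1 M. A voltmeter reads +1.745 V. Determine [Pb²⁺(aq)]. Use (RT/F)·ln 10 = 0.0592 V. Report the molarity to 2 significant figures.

The Au³⁺/Au couple has the larger reduction potential, so it is the cathode: E°cell = +1.509 − (−0.130) = +1.639 V and n = 6.
Since E = E° − (0.0592/n)·log Q, log Q = n(E° − E)/0.0592 = −10.743.
Balancing electrons gives 2 Au³⁺(aq) + 3 Pb(s) → 2 Au(s) + 3 Pb²⁺(aq); thus Q = [Pb²⁺(aq)]^3 / [Au³⁺(aq)]^2.
Solving for the unknown gives log [Pb²⁺(aq)] = −3.581, so [Pb²⁺(aq)] ≈ 0.00026 M.

0.00026 M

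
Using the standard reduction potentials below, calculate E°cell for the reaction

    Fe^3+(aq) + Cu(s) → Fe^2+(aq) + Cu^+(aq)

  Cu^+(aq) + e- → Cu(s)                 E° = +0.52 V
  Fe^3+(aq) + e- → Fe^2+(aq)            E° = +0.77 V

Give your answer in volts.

Fe^3+(aq) gains electrons, so the Fe³⁺/Fe²⁺ couple is the cathode; the Cu⁺/Cu couple is the anode.
E°cell = E°(cathode) − E°(anode) = +0.77 − (+0.52) = +0.25 V.

+0.25 V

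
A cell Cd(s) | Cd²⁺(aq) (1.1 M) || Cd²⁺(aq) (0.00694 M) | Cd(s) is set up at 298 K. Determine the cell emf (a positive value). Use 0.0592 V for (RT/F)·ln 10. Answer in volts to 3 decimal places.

For a concentration cell E°cell = 0, since both electrodes use the same couple.
The compartment with the higher Cd²⁺(aq) concentration (1.1 M) acts as the cathode; ions are reduced there and produced at the dilute (0.00694 M) anode.
With n = 2, Ecell = −(0.0592/2)·log([dilute]/[conc]) = −(0.0592/2)·log(0.00694/1.1) = +0.065 V.

0.065 V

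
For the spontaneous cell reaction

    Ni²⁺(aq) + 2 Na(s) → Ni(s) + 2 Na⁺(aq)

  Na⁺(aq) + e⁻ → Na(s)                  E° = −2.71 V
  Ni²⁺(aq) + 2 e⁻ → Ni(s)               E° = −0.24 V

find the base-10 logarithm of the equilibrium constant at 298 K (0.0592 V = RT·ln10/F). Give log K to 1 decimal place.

log K = 83.4

The Ni²⁺/Ni couple is reduced (cathode); E°cell = −0.24 − (−2.71) = +2.47 V with n = 2.
At equilibrium E = 0, so log K = nE°cell / 0.0592 = (2)(+2.47) / 0.0592 = 83.4.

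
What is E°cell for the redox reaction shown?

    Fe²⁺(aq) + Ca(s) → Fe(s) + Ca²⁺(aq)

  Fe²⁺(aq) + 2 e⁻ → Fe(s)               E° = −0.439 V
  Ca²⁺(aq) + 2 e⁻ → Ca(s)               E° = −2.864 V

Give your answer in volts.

In the reaction as written, Fe²⁺(aq) is reduced (cathode) and Ca²⁺(aq) is produced by oxidation at the anode.
E°cell = E°(cathode) − E°(anode) = −0.439 − (−2.864) = +2.425 V.
The positive value indicates the reaction is spontaneous as written.

+2.425 V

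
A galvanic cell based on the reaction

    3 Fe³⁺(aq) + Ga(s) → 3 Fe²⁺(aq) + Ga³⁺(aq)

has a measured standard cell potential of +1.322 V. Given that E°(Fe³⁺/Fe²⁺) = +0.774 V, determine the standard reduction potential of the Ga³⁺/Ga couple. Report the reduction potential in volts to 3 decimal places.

−0.548 V

In the reaction as written the Fe³⁺/Fe²⁺ couple is reduced (cathode) and Ga³⁺/Ga is oxidized (anode), so E°cell = E°(Fe³⁺/Fe²⁺) − E°(Ga³⁺/Ga).
E°(Ga³⁺/Ga) = E°(cathode) − E°cell = +0.774 − (+1.322) = −0.548 V.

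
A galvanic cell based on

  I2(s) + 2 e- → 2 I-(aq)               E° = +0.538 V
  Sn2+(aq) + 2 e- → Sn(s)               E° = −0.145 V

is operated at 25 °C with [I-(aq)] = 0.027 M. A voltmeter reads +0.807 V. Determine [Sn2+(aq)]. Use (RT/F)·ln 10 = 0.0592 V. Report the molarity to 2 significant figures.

I₂/I⁻ is the cathode (higher E°); E°cell = +0.538 − (−0.145) = +0.683 V with n = 2.
Rearranging E = E° − (0.0592/n)·log Q gives log Q = 2(+0.683 − (+0.807))/0.0592 = −4.189.
The balanced reaction is I2(s) + Sn(s) → 2 I-(aq) + Sn2+(aq), so Q = [I-(aq)]^2·[Sn2+(aq)].
Substituting the known concentrations and solving, log [Sn2+(aq)] = −1.052 and [Sn2+(aq)] = 0.089 M.

0.089 M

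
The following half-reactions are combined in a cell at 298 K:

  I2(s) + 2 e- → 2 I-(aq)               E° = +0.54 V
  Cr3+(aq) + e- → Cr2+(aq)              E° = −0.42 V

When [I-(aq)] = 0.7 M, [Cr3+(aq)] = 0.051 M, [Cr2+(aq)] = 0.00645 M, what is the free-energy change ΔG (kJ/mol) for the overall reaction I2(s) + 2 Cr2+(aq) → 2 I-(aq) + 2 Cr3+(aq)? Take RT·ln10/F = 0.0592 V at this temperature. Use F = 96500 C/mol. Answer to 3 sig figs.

−177 kJ/mol

The standard cell potential is +0.54 − (−0.42) = +0.96 V, with n = 2 electrons in the balanced equation.
Q = ([I-(aq)]^2·[Cr3+(aq)]^2) / [Cr2+(aq)]^2 = 30.6, so log Q = 1.486 and E = +0.96 − (0.0592/2)(1.486) = +0.9160 V.
Finally ΔG = −nFE = −(2)(96500 C/mol)(+0.9160 V) = −177 kJ/mol.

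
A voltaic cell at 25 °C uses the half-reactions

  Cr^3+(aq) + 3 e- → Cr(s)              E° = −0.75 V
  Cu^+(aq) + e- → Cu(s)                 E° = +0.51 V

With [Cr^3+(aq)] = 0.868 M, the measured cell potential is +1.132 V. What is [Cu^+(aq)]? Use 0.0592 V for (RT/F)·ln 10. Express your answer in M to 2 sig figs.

0.0066 M

The Cu⁺/Cu couple has the larger reduction potential, so it is the cathode: E°cell = +0.51 − (−0.75) = +1.26 V and n = 3.
From the Nernst equation, log Q = n(E° − E)/0.0592 = 3·(+1.26 − (+1.132))/0.0592 = 6.486.
For 3 Cu^+(aq) + Cr(s) → 3 Cu(s) + Cr^3+(aq), the reaction quotient is Q = [Cr^3+(aq)] / [Cu^+(aq)]^3.
Substituting the known concentrations and solving, log [Cu^+(aq)] = −2.182 and [Cu^+(aq)] = 0.0066 M.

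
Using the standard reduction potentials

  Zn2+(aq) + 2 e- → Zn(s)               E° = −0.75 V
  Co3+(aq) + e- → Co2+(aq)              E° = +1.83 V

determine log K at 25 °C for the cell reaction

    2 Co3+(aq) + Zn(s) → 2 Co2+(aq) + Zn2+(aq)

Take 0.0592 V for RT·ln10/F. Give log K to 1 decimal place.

log K = 87.2

The Co³⁺/Co²⁺ couple is reduced (cathode); E°cell = +1.83 − (−0.75) = +2.58 V with n = 2.
At equilibrium E = 0, so log K = nE°cell / 0.0592 = (2)(+2.58) / 0.0592 = 87.2.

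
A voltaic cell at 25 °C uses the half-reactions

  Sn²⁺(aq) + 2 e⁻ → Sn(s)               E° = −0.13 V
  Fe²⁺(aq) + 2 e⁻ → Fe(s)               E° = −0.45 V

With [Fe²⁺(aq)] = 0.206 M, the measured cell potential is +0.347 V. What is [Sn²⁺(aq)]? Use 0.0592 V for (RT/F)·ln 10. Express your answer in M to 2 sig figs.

The Sn²⁺/Sn couple has the larger reduction potential, so it is the cathode: E°cell = −0.13 − (−0.45) = +0.32 V and n = 2.
Rearranging E = E° − (0.0592/n)·log Q gives log Q = 2(+0.32 − (+0.347))/0.0592 = −0.912.
The balanced reaction is Sn²⁺(aq) + Fe(s) → Sn(s) + Fe²⁺(aq), so Q = [Fe²⁺(aq)] / [Sn²⁺(aq)].
Solving for the unknown gives log [Sn²⁺(aq)] = 0.226, so [Sn²⁺(aq)] ≈ 1.7 M.

1.7 M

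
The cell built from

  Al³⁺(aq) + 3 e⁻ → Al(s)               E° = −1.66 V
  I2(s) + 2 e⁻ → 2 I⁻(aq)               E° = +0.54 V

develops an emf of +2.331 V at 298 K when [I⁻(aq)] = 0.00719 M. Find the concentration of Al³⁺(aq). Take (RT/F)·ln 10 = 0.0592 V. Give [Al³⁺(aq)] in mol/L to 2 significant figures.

0.62 M

The I₂/I⁻ couple has the larger reduction potential, so it is the cathode: E°cell = +0.54 − (−1.66) = +2.20 V and n = 6.
From the Nernst equation, log Q = n(E° − E)/0.0592 = 6·(+2.20 − (+2.331))/0.0592 = −13.277.
Balancing electrons gives 3 I2(s) + 2 Al(s) → 6 I⁻(aq) + 2 Al³⁺(aq); thus Q = [I⁻(aq)]^6·[Al³⁺(aq)]^2.
Isolating [Al³⁺(aq)] in Q = 10^{−13.277} yields log [Al³⁺(aq)] = −0.209, i.e. 0.62 M.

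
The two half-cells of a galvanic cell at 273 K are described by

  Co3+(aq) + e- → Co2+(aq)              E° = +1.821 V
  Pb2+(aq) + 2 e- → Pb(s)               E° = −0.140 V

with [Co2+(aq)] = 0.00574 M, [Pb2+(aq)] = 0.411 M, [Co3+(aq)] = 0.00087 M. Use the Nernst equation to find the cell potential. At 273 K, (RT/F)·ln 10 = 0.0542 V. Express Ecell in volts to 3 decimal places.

Since E°(Co³⁺/Co²⁺) > E°(Pb²⁺/Pb), Co³⁺/Co²⁺ serves as the cathode.
E°cell = E°cat − E°an = +1.821 − (−0.140) = +1.961 V; n = 2.
For the overall reaction 2 Co3+(aq) + Pb(s) → 2 Co2+(aq) + Pb2+(aq), Q = ([Co2+(aq)]^2·[Pb2+(aq)]) / [Co3+(aq)]^2 = 17.9, giving log Q = 1.253.
Applying E = E° − (RT ln10/nF)·log Q gives +1.961 − (0.0542/2)(1.253) = +1.927 V.

+1.927 V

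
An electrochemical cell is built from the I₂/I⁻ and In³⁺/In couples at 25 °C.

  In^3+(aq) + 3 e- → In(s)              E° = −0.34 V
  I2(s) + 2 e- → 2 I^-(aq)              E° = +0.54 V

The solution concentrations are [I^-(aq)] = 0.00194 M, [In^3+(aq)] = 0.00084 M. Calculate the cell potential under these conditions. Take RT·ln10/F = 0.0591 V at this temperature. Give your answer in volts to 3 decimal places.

Since E°(I₂/I⁻) > E°(In³⁺/In), I₂/I⁻ serves as the cathode.
E°cell = E°cat − E°an = +0.54 − (−0.34) = +0.88 V; n = 6.
The balanced reaction is 3 I2(s) + 2 In(s) → 6 I^-(aq) + 2 In^3+(aq), so Q = [I^-(aq)]^6·[In^3+(aq)]^2 = 3.76×10^−23 and log Q = −22.425.
Applying E = E° − (RT ln10/nF)·log Q gives +0.88 − (0.0591/6)(−22.425) = +1.101 V.

+1.101 V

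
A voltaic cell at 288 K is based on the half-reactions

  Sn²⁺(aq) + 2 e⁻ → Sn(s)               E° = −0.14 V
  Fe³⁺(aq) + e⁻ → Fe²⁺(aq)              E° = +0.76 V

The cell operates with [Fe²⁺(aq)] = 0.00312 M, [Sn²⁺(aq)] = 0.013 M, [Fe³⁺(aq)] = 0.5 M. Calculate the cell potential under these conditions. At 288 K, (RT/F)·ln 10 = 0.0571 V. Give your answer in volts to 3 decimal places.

+1.080 V

Since E°(Fe³⁺/Fe²⁺) > E°(Sn²⁺/Sn), Fe³⁺/Fe²⁺ serves as the cathode.
The standard potential is +0.76 − (−0.14) = +0.90 V and the balanced reaction transfers n = 2 electrons.
The balanced reaction is 2 Fe³⁺(aq) + Sn(s) → 2 Fe²⁺(aq) + Sn²⁺(aq), so Q = ([Fe²⁺(aq)]^2·[Sn²⁺(aq)]) / [Fe³⁺(aq)]^2 = 5.06×10^−7 and log Q = −6.296.
By the Nernst equation, E = +0.90 − (0.0571/2)·(−6.296) = +1.080 V.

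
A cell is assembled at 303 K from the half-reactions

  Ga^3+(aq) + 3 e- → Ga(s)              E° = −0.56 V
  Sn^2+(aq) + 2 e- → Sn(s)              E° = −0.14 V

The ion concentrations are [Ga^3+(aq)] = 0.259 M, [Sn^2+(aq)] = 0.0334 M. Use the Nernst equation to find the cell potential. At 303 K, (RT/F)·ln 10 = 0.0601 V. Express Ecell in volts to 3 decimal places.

+0.387 V

Sn²⁺/Sn is reduced (cathode, E° = −0.14 V) and Ga³⁺/Ga is oxidized (anode).
E°cell = −0.14 − (−0.56) = +0.42 V, with n = 6 electrons transferred.
Balancing gives 3 Sn^2+(aq) + 2 Ga(s) → 3 Sn(s) + 2 Ga^3+(aq); hence Q = [Ga^3+(aq)]^2 / [Sn^2+(aq)]^3 = 1.8×10^3 (log Q = 3.255).
E = E° − (0.0601/n)·log Q = +0.42 − (0.0601/6)(3.255) = +0.387 V.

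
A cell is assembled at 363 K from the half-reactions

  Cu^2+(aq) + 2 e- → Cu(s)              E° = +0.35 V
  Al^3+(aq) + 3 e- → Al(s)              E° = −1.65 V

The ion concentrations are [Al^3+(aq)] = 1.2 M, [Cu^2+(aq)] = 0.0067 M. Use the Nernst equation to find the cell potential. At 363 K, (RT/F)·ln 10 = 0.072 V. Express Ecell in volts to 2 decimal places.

Since E°(Cu²⁺/Cu) > E°(Al³⁺/Al), Cu²⁺/Cu serves as the cathode.
E°cell = +0.35 − (−1.65) = +2.00 V, with n = 6 electrons transferred.
The balanced reaction is 3 Cu^2+(aq) + 2 Al(s) → 3 Cu(s) + 2 Al^3+(aq), so Q = [Al^3+(aq)]^2 / [Cu^2+(aq)]^3 = 4.79×10^6 and log Q = 6.680.
E = E° − (0.072/n)·log Q = +2.00 − (0.072/6)(6.680) = +1.92 V.

+1.92 V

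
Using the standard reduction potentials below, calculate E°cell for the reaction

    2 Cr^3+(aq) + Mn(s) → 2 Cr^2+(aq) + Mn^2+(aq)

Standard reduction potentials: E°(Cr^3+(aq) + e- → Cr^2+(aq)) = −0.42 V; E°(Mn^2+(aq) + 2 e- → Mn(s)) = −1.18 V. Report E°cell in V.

+0.76 V

Cr^3+(aq) gains electrons, so the Cr³⁺/Cr²⁺ couple is the cathode; the Mn²⁺/Mn couple is the anode.
E°cell = E°(cathode) − E°(anode) = −0.42 − (−1.18) = +0.76 V.
The positive value indicates the reaction is spontaneous as written.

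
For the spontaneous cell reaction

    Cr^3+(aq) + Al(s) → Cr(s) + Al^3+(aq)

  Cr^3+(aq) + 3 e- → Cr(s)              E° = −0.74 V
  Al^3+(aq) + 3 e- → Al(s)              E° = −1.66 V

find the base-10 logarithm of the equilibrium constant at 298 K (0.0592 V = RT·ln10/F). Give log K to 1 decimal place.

The Cr³⁺/Cr couple is reduced (cathode); E°cell = −0.74 − (−1.66) = +0.92 V with n = 3.
At equilibrium E = 0, so log K = nE°cell / 0.0592 = (3)(+0.92) / 0.0592 = 46.6.

log K = 46.6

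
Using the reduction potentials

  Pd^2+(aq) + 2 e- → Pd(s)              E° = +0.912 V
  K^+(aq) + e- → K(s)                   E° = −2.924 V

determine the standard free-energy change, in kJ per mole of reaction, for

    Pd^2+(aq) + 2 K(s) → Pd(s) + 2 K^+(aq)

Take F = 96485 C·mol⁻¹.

In the reaction as written Pd^2+(aq) is reduced, so the Pd²⁺/Pd couple is the cathode and K⁺/K is the anode.
E°cell = +0.912 − (−2.924) = +3.836 V; balancing electrons gives n = 2.
ΔG° = −nFE°cell = −(2)(96485)(+3.836) J/mol = −740 kJ/mol.

−740 kJ/mol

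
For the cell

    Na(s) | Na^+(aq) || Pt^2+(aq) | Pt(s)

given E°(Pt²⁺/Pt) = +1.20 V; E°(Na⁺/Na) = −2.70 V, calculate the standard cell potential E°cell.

By convention the left-hand electrode in cell notation is the anode (oxidation) and the right-hand electrode is the cathode (reduction).
E°cell = E°(right) − E°(left) = +1.20 − (−2.70) = +3.90 V.

+3.90 V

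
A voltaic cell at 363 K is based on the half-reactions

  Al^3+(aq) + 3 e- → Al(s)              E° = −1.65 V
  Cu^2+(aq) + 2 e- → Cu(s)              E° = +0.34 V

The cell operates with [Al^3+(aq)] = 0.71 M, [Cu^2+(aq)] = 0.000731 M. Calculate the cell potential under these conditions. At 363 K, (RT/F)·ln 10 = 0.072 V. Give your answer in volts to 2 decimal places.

Since E°(Cu²⁺/Cu) > E°(Al³⁺/Al), Cu²⁺/Cu serves as the cathode.
E°cell = E°cat − E°an = +0.34 − (−1.65) = +1.99 V; n = 6.
For the overall reaction 3 Cu^2+(aq) + 2 Al(s) → 3 Cu(s) + 2 Al^3+(aq), Q = [Al^3+(aq)]^2 / [Cu^2+(aq)]^3 = 1.29×10^9, giving log Q = 9.111.
E = E° − (0.072/n)·log Q = +1.99 − (0.072/6)(9.111) = +1.88 V.

+1.88 V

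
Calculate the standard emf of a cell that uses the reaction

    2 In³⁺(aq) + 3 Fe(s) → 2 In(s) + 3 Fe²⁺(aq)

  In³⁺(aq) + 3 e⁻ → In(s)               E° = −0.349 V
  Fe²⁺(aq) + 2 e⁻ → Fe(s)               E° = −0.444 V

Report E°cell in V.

In³⁺(aq) gains electrons, so the In³⁺/In couple is the cathode; the Fe²⁺/Fe couple is the anode.
E°cell = E°(cathode) − E°(anode) = −0.349 − (−0.444) = +0.095 V.
The positive value indicates the reaction is spontaneous as written.

+0.095 V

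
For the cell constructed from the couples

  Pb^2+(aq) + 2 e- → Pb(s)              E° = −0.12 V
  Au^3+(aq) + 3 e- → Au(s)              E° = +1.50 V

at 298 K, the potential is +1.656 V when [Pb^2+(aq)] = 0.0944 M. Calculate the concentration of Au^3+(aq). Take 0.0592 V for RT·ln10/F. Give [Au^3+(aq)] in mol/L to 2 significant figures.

With Au³⁺/Au at the cathode and Pb²⁺/Pb at the anode, E°cell = +1.50 − (−0.12) = +1.62 V (n = 6).
From the Nernst equation, log Q = n(E° − E)/0.0592 = 6·(+1.62 − (+1.656))/0.0592 = −3.649.
The balanced reaction is 2 Au^3+(aq) + 3 Pb(s) → 2 Au(s) + 3 Pb^2+(aq), so Q = [Pb^2+(aq)]^3 / [Au^3+(aq)]^2.
Isolating [Au^3+(aq)] in Q = 10^{−3.649} yields log [Au^3+(aq)] = 0.287, i.e. 1.9 M.

1.9 M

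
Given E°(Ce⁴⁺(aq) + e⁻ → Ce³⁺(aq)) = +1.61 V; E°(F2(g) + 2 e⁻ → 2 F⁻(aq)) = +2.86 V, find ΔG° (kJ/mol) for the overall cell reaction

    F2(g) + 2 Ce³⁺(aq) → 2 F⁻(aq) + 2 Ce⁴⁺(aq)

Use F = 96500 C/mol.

In the reaction as written F2(g) is reduced, so the F₂/F⁻ couple is the cathode and Ce⁴⁺/Ce³⁺ is the anode.
E°cell = +2.86 − (+1.61) = +1.25 V; balancing electrons gives n = 2.
ΔG° = −nFE°cell = −(2)(96500)(+1.25) J/mol = −241 kJ/mol.

−241 kJ/mol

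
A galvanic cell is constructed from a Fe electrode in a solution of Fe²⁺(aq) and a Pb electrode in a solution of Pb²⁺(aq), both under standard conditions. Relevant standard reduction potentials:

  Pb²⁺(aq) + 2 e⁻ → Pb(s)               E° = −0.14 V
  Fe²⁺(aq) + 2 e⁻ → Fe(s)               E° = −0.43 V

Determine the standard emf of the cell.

The Pb²⁺/Pb couple has the higher E°, so Pb ion is reduced (cathode) and Fe is oxidized (anode).
E°cell = E°(cathode) − E°(anode) = −0.14 − (−0.43) = +0.29 V.

+0.29 V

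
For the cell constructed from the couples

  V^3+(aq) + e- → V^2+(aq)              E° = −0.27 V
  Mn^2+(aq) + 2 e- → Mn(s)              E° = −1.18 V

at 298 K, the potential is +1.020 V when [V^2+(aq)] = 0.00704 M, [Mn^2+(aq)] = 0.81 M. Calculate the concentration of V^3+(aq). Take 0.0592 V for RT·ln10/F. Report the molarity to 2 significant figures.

0.46 M

With V³⁺/V²⁺ at the cathode and Mn²⁺/Mn at the anode, E°cell = −0.27 − (−1.18) = +0.91 V (n = 2).
From the Nernst equation, log Q = n(E° − E)/0.0592 = 2·(+0.91 − (+1.020))/0.0592 = −3.716.
The balanced reaction is 2 V^3+(aq) + Mn(s) → 2 V^2+(aq) + Mn^2+(aq), so Q = ([V^2+(aq)]^2·[Mn^2+(aq)]) / [V^3+(aq)]^2.
Isolating [V^3+(aq)] in Q = 10^{−3.716} yields log [V^3+(aq)] = −0.340, i.e. 0.46 M.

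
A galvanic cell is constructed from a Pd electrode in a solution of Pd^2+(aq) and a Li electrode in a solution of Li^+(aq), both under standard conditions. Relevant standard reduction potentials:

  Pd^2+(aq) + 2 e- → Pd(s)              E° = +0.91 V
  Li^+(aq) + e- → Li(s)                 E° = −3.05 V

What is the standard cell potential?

The Pd²⁺/Pd couple has the higher E°, so Pd ion is reduced (cathode) and Li is oxidized (anode).
E°cell = E°(cathode) − E°(anode) = +0.91 − (−3.05) = +3.96 V.

+3.96 V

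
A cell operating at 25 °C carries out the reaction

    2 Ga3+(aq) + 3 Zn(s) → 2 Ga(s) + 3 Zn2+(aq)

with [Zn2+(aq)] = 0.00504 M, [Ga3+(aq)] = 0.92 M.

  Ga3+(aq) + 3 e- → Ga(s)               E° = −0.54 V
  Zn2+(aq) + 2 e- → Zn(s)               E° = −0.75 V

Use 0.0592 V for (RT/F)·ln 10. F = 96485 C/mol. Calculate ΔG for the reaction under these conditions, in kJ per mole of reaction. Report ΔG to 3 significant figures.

−161 kJ/mol

E°cell = −0.54 − (−0.75) = +0.21 V; the balanced reaction transfers n = 6 electrons.
Here Q = [Zn2+(aq)]^3 / [Ga3+(aq)]^2 = 1.51×10^−7 (log Q = −6.820), giving E = +0.21 − (0.0592/6)·(−6.820) = +0.2773 V.
ΔG = −nFE = −(6)(96485)(+0.2773) J/mol = −161 kJ/mol.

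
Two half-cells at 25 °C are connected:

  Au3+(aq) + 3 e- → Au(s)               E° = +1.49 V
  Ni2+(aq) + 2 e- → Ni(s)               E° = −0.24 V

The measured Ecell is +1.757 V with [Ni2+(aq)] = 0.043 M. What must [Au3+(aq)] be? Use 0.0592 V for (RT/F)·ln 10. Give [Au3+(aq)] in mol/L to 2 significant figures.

0.21 M

With Au³⁺/Au at the cathode and Ni²⁺/Ni at the anode, E°cell = +1.49 − (−0.24) = +1.73 V (n = 6).
Rearranging E = E° − (0.0592/n)·log Q gives log Q = 6(+1.73 − (+1.757))/0.0592 = −2.736.
For 2 Au3+(aq) + 3 Ni(s) → 2 Au(s) + 3 Ni2+(aq), the reaction quotient is Q = [Ni2+(aq)]^3 / [Au3+(aq)]^2.
Solving for the unknown gives log [Au3+(aq)] = −0.682, so [Au3+(aq)] ≈ 0.21 M.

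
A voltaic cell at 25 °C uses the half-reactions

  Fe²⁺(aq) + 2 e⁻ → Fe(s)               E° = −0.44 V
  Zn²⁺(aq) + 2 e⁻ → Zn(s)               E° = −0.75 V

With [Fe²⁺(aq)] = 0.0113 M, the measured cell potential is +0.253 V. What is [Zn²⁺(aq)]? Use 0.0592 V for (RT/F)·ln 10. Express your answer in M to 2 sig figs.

0.95 M

With Fe²⁺/Fe at the cathode and Zn²⁺/Zn at the anode, E°cell = −0.44 − (−0.75) = +0.31 V (n = 2).
Rearranging E = E° − (0.0592/n)·log Q gives log Q = 2(+0.31 − (+0.253))/0.0592 = 1.926.
The balanced reaction is Fe²⁺(aq) + Zn(s) → Fe(s) + Zn²⁺(aq), so Q = [Zn²⁺(aq)] / [Fe²⁺(aq)].
Substituting the known concentrations and solving, log [Zn²⁺(aq)] = −0.021 and [Zn²⁺(aq)] = 0.95 M.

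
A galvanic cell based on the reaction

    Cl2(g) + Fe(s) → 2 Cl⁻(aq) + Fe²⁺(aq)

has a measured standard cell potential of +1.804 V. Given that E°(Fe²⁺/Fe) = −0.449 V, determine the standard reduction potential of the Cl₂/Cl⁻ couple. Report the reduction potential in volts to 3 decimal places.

In the reaction as written the Cl₂/Cl⁻ couple is reduced (cathode) and Fe²⁺/Fe is oxidized (anode), so E°cell = E°(Cl₂/Cl⁻) − E°(Fe²⁺/Fe).
E°(Cl₂/Cl⁻) = E°cell + E°(anode) = +1.804 + (−0.449) = +1.355 V.

+1.355 V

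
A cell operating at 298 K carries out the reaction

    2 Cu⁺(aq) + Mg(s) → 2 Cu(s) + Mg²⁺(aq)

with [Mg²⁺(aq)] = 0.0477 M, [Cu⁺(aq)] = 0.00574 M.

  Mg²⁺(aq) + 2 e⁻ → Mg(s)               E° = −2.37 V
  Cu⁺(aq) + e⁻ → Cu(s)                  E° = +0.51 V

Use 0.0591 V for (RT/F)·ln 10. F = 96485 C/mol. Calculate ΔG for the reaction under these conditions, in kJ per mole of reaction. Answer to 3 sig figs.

E°cell = +0.51 − (−2.37) = +2.88 V; the balanced reaction transfers n = 2 electrons.
Here Q = [Mg²⁺(aq)] / [Cu⁺(aq)]^2 = 1.45×10^3 (log Q = 3.161), giving E = +2.88 − (0.0591/2)·(3.161) = +2.7866 V.
Then ΔG = −nFE = −2 × 96485 × +2.7866 J/mol = −538 kJ/mol.

−538 kJ/mol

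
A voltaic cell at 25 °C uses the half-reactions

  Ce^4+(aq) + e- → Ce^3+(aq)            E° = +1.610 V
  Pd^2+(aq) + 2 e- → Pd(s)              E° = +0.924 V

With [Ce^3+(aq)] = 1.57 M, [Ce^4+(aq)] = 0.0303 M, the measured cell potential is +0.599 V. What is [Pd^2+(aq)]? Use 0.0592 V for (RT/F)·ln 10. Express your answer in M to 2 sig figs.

0.32 M

The Ce⁴⁺/Ce³⁺ couple has the larger reduction potential, so it is the cathode: E°cell = +1.610 − (+0.924) = +0.686 V and n = 2.
From the Nernst equation, log Q = n(E° − E)/0.0592 = 2·(+0.686 − (+0.599))/0.0592 = 2.939.
For 2 Ce^4+(aq) + Pd(s) → 2 Ce^3+(aq) + Pd^2+(aq), the reaction quotient is Q = ([Ce^3+(aq)]^2·[Pd^2+(aq)]) / [Ce^4+(aq)]^2.
Substituting the known concentrations and solving, log [Pd^2+(aq)] = −0.490 and [Pd^2+(aq)] = 0.32 M.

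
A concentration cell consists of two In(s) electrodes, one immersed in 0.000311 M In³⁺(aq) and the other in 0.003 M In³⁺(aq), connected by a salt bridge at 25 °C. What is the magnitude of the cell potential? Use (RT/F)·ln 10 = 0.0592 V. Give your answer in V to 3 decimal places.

0.019 V

For a concentration cell E°cell = 0, since both electrodes use the same couple.
The compartment with the higher In³⁺(aq) concentration (0.003 M) acts as the cathode; ions are reduced there and produced at the dilute (0.000311 M) anode.
With n = 3, Ecell = −(0.0592/3)·log([dilute]/[conc]) = −(0.0592/3)·log(0.000311/0.003) = +0.019 V.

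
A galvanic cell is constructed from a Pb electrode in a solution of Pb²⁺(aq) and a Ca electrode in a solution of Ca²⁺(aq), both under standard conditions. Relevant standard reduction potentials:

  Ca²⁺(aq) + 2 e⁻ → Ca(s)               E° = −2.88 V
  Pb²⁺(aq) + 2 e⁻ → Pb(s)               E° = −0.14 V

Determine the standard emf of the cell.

+2.74 V

Of the two couples in this cell, the one with the more positive reduction potential is reduced at the cathode: here that is Pb²⁺/Pb (−0.14 V); Ca²⁺/Ca (−2.88 V) is the anode.
E°cell = E°(cathode) − E°(anode) = −0.14 − (−2.88) = +2.74 V.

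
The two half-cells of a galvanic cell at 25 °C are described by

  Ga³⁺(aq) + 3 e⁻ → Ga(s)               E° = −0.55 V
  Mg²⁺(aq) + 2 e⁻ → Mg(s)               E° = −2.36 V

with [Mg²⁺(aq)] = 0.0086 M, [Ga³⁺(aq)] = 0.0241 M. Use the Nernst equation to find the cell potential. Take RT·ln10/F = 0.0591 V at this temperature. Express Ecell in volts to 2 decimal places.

Ga³⁺/Ga is reduced (cathode, E° = −0.55 V) and Mg²⁺/Mg is oxidized (anode).
E°cell = −0.55 − (−2.36) = +1.81 V, with n = 6 electrons transferred.
Balancing gives 2 Ga³⁺(aq) + 3 Mg(s) → 2 Ga(s) + 3 Mg²⁺(aq); hence Q = [Mg²⁺(aq)]^3 / [Ga³⁺(aq)]^2 = 0.0011 (log Q = −2.961).
Applying E = E° − (RT ln10/nF)·log Q gives +1.81 − (0.0591/6)(−2.961) = +1.84 V.

+1.84 V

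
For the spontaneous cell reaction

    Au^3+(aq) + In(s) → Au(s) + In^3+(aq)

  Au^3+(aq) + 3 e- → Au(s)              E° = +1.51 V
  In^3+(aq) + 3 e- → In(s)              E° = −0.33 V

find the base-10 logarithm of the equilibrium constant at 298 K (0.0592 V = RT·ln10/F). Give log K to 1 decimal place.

log K = 93.2

The Au³⁺/Au couple is reduced (cathode); E°cell = +1.51 − (−0.33) = +1.84 V with n = 3.
At equilibrium E = 0, so log K = nE°cell / 0.0592 = (3)(+1.84) / 0.0592 = 93.2.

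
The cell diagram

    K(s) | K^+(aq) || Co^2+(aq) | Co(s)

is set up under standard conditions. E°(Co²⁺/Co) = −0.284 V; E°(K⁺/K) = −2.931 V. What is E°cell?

+2.647 V

By convention the left-hand electrode in cell notation is the anode (oxidation) and the right-hand electrode is the cathode (reduction).
E°cell = E°(right) − E°(left) = −0.284 − (−2.931) = +2.647 V.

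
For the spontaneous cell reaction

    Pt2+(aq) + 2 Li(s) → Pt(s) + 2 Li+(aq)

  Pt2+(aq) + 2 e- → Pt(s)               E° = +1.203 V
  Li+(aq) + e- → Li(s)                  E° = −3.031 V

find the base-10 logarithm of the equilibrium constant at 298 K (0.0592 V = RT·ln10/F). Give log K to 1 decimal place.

log K = 143.0

The Pt²⁺/Pt couple is reduced (cathode); E°cell = +1.203 − (−3.031) = +4.234 V with n = 2.
At equilibrium E = 0, so log K = nE°cell / 0.0592 = (2)(+4.234) / 0.0592 = 143.0.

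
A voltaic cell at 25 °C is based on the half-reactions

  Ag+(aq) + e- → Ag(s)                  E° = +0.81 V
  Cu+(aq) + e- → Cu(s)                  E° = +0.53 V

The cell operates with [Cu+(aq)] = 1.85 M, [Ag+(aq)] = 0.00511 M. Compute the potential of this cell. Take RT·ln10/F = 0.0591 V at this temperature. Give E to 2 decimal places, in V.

+0.13 V

Ag⁺/Ag is reduced (cathode, E° = +0.81 V) and Cu⁺/Cu is oxidized (anode).
The standard potential is +0.81 − (+0.53) = +0.28 V and the balanced reaction transfers n = 1 electron.
For the overall reaction Ag+(aq) + Cu(s) → Ag(s) + Cu+(aq), Q = [Cu+(aq)] / [Ag+(aq)] = 362, giving log Q = 2.559.
By the Nernst equation, E = +0.28 − (0.0591/1)·(2.559) = +0.13 V.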